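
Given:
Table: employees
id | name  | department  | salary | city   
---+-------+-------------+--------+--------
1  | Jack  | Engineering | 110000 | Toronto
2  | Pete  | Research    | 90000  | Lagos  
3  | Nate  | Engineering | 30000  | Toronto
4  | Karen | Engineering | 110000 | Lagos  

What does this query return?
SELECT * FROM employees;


SELECT * returns all 4 rows with all columns

4 rows:
1, Jack, Engineering, 110000, Toronto
2, Pete, Research, 90000, Lagos
3, Nate, Engineering, 30000, Toronto
4, Karen, Engineering, 110000, Lagos


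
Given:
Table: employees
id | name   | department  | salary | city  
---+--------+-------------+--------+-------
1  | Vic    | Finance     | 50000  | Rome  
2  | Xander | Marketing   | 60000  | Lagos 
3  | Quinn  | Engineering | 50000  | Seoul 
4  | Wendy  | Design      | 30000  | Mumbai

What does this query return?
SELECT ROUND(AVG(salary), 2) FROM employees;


SUM(salary) = 190000
COUNT = 4
ROUND(AVG, 2) = ROUND(190000 / 4, 2) = 47500.0

47500.0


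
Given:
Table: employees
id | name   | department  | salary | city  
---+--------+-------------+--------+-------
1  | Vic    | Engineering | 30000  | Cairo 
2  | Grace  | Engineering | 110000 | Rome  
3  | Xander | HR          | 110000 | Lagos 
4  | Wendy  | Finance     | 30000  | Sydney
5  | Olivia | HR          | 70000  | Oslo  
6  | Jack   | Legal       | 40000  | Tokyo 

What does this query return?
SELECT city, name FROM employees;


Projecting columns: city, name

6 rows:
Cairo, Vic
Rome, Grace
Lagos, Xander
Sydney, Wendy
Oslo, Olivia
Tokyo, Jack


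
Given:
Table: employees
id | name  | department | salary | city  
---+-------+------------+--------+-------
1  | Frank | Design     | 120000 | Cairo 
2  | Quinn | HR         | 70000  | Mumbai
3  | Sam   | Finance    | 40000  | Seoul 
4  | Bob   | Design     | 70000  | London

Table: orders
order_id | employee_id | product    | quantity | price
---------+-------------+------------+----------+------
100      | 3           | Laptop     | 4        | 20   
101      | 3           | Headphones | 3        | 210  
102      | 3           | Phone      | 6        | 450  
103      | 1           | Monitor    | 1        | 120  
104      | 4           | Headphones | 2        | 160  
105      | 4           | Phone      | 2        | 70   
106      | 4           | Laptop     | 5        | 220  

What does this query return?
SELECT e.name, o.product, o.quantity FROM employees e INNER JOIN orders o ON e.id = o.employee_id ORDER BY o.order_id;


Joining employees.id = orders.employee_id:
  employee Sam (id=3) -> order Laptop
  employee Sam (id=3) -> order Headphones
  employee Sam (id=3) -> order Phone
  employee Frank (id=1) -> order Monitor
  employee Bob (id=4) -> order Headphones
  employee Bob (id=4) -> order Phone
  employee Bob (id=4) -> order Laptop


7 rows:
Sam, Laptop, 4
Sam, Headphones, 3
Sam, Phone, 6
Frank, Monitor, 1
Bob, Headphones, 2
Bob, Phone, 2
Bob, Laptop, 5


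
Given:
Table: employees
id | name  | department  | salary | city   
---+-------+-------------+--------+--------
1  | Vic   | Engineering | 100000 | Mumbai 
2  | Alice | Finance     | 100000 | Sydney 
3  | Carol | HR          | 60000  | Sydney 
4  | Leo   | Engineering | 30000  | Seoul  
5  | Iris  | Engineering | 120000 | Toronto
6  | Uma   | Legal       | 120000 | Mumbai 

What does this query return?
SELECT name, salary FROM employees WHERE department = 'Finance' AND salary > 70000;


Filtering: department = 'Finance' AND salary > 70000
Matching: 1 rows

1 rows:
Alice, 100000


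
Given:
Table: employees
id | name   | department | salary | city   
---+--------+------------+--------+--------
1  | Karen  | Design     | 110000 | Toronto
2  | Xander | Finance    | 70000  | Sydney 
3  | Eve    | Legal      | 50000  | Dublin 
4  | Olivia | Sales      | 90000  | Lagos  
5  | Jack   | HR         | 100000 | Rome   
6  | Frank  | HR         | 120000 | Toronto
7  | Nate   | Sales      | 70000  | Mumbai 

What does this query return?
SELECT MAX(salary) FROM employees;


Salaries: 110000, 70000, 50000, 90000, 100000, 120000, 70000
MAX = 120000

120000


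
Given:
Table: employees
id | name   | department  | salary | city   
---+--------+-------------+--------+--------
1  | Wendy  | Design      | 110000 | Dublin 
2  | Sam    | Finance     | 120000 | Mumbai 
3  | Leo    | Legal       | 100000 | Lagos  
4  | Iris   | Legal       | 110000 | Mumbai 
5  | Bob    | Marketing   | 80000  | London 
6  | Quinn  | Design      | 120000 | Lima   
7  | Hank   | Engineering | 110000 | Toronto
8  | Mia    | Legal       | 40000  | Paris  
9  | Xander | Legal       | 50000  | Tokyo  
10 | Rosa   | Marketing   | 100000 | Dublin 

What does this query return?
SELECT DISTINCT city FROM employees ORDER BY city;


All 'city' values (row order): Dublin, Mumbai, Lagos, Mumbai, London, Lima, Toronto, Paris, Tokyo, Dublin
Removing duplicates leaves 8 unique value(s).

8 values:
Dublin
Lagos
Lima
London
Mumbai
Paris
Tokyo
Toronto


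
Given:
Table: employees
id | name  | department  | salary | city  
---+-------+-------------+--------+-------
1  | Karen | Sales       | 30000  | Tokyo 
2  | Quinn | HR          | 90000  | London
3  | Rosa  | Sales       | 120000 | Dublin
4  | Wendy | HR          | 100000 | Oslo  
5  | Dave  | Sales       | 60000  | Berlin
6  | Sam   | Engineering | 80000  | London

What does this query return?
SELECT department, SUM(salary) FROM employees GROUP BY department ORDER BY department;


Summing salary within each department:
  Engineering: 80000 = 80000
  HR: 90000 + 100000 = 190000
  Sales: 30000 + 120000 + 60000 = 210000


3 groups:
Engineering, 80000
HR, 190000
Sales, 210000


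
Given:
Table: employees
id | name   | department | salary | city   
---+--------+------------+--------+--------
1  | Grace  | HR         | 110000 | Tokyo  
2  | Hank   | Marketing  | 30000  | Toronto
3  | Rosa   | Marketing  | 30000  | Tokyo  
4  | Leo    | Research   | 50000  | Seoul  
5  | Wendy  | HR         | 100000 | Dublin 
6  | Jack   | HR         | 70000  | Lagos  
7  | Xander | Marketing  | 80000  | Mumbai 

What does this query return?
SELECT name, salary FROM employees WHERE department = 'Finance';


Filtering: department = 'Finance'
Matching rows: 0

Empty result set (0 rows)


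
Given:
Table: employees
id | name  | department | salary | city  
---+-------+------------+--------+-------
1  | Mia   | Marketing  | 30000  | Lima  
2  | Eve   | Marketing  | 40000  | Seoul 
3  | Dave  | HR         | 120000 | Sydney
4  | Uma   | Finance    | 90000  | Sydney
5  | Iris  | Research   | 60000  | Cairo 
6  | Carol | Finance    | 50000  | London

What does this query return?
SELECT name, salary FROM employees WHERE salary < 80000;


Filtering: salary < 80000
Matching: 4 rows

4 rows:
Mia, 30000
Eve, 40000
Iris, 60000
Carol, 50000


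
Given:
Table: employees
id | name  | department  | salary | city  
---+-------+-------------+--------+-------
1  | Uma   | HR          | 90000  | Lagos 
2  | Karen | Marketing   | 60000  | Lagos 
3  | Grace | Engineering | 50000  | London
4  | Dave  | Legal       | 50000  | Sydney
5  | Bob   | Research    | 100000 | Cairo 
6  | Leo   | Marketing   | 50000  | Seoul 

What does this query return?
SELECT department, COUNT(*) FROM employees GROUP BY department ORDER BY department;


Assigning each row to its department group:
  Uma -> HR
  Karen -> Marketing
  Grace -> Engineering
  Dave -> Legal
  Bob -> Research
  Leo -> Marketing


5 groups:
Engineering, 1
HR, 1
Legal, 1
Marketing, 2
Research, 1


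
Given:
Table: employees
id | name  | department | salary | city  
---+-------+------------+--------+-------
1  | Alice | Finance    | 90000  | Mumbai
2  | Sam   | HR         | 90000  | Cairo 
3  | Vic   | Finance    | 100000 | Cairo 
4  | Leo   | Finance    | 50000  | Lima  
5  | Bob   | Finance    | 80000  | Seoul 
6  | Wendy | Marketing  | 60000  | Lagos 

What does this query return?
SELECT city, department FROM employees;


Projecting columns: city, department

6 rows:
Mumbai, Finance
Cairo, HR
Cairo, Finance
Lima, Finance
Seoul, Finance
Lagos, Marketing


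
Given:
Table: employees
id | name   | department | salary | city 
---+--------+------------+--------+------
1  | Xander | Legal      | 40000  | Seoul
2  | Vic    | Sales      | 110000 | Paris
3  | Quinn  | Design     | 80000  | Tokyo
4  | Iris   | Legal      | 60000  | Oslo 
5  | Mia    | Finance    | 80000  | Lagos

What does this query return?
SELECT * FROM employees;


SELECT * returns all 5 rows with all columns

5 rows:
1, Xander, Legal, 40000, Seoul
2, Vic, Sales, 110000, Paris
3, Quinn, Design, 80000, Tokyo
4, Iris, Legal, 60000, Oslo
5, Mia, Finance, 80000, Lagos


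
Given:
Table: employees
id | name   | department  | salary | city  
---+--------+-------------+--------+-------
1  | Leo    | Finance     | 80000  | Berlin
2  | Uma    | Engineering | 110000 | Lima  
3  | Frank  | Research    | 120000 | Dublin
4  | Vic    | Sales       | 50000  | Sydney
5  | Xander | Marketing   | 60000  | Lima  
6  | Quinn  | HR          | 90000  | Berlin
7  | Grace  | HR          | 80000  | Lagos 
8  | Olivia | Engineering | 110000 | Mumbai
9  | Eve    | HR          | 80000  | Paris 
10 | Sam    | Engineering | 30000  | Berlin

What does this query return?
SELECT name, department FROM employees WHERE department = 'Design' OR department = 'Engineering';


Filtering: department = 'Design' OR 'Engineering'
Matching: 3 rows

3 rows:
Uma, Engineering
Olivia, Engineering
Sam, Engineering


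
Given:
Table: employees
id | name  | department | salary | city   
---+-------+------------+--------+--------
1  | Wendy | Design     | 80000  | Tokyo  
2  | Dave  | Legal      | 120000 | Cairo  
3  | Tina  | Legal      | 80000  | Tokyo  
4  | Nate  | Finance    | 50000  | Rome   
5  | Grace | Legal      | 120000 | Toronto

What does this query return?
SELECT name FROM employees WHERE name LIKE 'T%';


LIKE 'T%' matches names starting with 'T'
Matching: 1

1 rows:
Tina


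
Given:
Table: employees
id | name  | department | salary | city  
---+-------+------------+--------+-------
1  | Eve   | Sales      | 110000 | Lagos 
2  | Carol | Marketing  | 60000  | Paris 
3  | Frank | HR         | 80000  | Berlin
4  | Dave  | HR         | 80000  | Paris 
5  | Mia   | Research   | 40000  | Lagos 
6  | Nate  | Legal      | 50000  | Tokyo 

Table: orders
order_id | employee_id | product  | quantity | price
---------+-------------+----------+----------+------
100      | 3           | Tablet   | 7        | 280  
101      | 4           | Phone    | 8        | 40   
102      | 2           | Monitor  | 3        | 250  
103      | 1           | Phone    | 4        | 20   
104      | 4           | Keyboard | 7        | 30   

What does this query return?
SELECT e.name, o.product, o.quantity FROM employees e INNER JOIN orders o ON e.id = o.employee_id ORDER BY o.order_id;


Joining employees.id = orders.employee_id:
  employee Frank (id=3) -> order Tablet
  employee Dave (id=4) -> order Phone
  employee Carol (id=2) -> order Monitor
  employee Eve (id=1) -> order Phone
  employee Dave (id=4) -> order Keyboard


5 rows:
Frank, Tablet, 7
Dave, Phone, 8
Carol, Monitor, 3
Eve, Phone, 4
Dave, Keyboard, 7


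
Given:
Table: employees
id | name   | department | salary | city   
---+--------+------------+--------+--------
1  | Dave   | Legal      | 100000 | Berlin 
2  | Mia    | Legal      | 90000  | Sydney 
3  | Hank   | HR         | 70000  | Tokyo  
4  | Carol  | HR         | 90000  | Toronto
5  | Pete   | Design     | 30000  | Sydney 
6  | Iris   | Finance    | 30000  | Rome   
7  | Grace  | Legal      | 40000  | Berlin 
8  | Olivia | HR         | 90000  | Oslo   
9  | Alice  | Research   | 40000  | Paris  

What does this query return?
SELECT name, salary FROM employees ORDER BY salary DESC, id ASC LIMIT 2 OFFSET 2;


Sort by salary DESC (id ASC tiebreak), then skip 2 and take 2
Rows 3 through 4

2 rows:
Carol, 90000
Olivia, 90000


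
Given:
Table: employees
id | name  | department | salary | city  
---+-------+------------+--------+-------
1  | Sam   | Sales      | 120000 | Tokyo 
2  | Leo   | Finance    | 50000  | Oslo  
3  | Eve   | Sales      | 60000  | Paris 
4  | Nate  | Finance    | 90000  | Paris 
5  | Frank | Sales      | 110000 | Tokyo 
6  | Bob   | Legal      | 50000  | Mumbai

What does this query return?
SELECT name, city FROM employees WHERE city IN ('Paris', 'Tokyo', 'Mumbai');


Filtering: city IN ('Paris', 'Tokyo', 'Mumbai')
Matching: 5 rows

5 rows:
Sam, Tokyo
Eve, Paris
Nate, Paris
Frank, Tokyo
Bob, Mumbai


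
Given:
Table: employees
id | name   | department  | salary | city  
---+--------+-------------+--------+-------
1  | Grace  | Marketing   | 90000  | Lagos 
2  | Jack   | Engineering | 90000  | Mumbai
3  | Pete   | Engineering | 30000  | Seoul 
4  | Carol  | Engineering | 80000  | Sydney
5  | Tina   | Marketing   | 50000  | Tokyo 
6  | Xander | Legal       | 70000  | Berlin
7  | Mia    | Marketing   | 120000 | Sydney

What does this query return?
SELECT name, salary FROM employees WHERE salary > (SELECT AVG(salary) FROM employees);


Subquery: AVG(salary) = 75714.29
Filtering: salary > 75714.29
  Grace (90000) -> MATCH
  Jack (90000) -> MATCH
  Carol (80000) -> MATCH
  Mia (120000) -> MATCH


4 rows:
Grace, 90000
Jack, 90000
Carol, 80000
Mia, 120000


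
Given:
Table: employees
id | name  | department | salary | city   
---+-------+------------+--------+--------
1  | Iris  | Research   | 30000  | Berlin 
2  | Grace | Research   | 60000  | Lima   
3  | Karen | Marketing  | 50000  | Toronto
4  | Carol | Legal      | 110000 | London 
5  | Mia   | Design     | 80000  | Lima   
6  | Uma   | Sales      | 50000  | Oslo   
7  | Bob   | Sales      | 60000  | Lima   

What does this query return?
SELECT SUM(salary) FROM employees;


SUM(salary) = 30000 + 60000 + 50000 + 110000 + 80000 + 50000 + 60000 = 440000

440000


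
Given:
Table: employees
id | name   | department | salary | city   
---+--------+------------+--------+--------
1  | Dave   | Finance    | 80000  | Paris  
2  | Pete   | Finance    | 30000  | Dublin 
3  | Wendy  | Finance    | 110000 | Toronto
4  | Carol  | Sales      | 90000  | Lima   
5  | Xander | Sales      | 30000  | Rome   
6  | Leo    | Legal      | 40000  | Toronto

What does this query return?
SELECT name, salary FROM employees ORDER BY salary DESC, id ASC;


Sorting by salary DESC, then id ASC for ties

6 rows:
Wendy, 110000
Carol, 90000
Dave, 80000
Leo, 40000
Pete, 30000
Xander, 30000


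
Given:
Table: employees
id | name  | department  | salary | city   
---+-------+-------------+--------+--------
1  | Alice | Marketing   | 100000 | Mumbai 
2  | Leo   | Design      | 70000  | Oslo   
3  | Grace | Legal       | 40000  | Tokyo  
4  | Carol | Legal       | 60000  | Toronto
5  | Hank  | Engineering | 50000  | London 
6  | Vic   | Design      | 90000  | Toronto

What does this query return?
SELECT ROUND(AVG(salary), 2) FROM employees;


SUM(salary) = 410000
COUNT = 6
ROUND(AVG, 2) = ROUND(410000 / 6, 2) = 68333.33

68333.33


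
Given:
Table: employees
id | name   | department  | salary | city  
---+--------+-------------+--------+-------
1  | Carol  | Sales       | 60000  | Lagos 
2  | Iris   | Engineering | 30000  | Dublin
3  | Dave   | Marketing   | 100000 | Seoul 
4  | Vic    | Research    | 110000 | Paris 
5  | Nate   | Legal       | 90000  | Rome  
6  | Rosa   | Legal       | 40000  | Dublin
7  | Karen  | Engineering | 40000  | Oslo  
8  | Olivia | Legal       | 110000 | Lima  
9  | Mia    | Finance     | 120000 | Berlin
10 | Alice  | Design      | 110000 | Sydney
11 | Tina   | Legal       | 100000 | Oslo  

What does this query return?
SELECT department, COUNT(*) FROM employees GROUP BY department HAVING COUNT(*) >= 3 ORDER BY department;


Groups with count >= 3:
  Legal: 4 -> PASS
  Design: 1 -> filtered out
  Engineering: 2 -> filtered out
  Finance: 1 -> filtered out
  Marketing: 1 -> filtered out
  Research: 1 -> filtered out
  Sales: 1 -> filtered out


1 groups:
Legal, 4


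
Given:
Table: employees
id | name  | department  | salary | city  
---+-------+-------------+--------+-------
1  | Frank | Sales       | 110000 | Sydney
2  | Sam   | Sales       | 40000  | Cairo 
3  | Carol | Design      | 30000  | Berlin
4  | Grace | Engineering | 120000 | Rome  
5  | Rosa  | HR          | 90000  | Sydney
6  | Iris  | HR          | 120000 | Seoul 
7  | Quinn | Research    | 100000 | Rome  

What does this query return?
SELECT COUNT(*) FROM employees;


COUNT(*) counts all rows

7


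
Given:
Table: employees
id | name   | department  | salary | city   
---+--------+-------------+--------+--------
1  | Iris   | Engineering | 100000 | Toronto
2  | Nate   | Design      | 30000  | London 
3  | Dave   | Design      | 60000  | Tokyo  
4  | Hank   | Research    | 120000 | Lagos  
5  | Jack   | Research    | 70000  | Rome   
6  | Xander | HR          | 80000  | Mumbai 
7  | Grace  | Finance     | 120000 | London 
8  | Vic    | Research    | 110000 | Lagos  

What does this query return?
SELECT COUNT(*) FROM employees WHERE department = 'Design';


Counting rows where department = 'Design'
  Nate -> MATCH
  Dave -> MATCH


2


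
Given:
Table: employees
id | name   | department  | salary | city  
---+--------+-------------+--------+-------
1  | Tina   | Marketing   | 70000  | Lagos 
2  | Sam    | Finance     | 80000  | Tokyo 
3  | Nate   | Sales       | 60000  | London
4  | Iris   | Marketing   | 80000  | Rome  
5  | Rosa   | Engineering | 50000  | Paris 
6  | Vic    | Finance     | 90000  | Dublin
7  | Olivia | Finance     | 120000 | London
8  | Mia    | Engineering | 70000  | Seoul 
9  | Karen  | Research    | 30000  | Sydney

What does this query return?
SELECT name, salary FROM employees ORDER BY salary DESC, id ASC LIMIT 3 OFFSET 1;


Sort by salary DESC (id ASC tiebreak), then skip 1 and take 3
Rows 2 through 4

3 rows:
Vic, 90000
Sam, 80000
Iris, 80000


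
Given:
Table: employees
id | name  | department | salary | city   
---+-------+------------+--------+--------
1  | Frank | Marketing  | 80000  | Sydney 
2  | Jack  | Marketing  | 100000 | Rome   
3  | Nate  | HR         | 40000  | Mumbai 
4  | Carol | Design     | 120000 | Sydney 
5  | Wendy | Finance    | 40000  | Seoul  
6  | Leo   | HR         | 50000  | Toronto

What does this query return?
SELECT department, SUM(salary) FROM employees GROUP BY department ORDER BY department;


Summing salary within each department:
  Design: 120000 = 120000
  Finance: 40000 = 40000
  HR: 40000 + 50000 = 90000
  Marketing: 80000 + 100000 = 180000


4 groups:
Design, 120000
Finance, 40000
HR, 90000
Marketing, 180000


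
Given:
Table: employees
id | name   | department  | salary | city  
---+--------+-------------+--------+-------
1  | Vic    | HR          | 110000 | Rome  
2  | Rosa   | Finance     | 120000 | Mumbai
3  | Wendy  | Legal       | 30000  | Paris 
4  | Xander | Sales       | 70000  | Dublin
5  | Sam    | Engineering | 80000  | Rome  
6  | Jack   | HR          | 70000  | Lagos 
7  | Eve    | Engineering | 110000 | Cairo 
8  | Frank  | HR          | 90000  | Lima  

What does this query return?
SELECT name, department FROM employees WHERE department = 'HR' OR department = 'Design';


Filtering: department = 'HR' OR 'Design'
Matching: 3 rows

3 rows:
Vic, HR
Jack, HR
Frank, HR


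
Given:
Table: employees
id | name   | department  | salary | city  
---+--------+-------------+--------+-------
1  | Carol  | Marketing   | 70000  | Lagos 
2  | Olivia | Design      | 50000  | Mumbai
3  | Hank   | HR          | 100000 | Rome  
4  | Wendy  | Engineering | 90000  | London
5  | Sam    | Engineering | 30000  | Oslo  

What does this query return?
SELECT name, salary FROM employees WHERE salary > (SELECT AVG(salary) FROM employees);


Subquery: AVG(salary) = 68000.0
Filtering: salary > 68000.0
  Carol (70000) -> MATCH
  Hank (100000) -> MATCH
  Wendy (90000) -> MATCH


3 rows:
Carol, 70000
Hank, 100000
Wendy, 90000


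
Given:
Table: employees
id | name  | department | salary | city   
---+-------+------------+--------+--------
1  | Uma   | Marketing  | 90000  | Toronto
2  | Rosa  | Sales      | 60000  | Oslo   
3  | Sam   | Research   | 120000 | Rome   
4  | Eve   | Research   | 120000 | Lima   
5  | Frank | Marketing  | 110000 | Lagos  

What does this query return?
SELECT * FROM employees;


SELECT * returns all 5 rows with all columns

5 rows:
1, Uma, Marketing, 90000, Toronto
2, Rosa, Sales, 60000, Oslo
3, Sam, Research, 120000, Rome
4, Eve, Research, 120000, Lima
5, Frank, Marketing, 110000, Lagos


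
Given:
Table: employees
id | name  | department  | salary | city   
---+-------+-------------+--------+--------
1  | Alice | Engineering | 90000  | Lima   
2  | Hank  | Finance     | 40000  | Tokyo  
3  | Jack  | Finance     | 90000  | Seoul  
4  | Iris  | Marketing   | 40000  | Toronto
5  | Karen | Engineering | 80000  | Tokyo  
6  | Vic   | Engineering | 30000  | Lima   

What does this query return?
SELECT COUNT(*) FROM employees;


COUNT(*) counts all rows

6


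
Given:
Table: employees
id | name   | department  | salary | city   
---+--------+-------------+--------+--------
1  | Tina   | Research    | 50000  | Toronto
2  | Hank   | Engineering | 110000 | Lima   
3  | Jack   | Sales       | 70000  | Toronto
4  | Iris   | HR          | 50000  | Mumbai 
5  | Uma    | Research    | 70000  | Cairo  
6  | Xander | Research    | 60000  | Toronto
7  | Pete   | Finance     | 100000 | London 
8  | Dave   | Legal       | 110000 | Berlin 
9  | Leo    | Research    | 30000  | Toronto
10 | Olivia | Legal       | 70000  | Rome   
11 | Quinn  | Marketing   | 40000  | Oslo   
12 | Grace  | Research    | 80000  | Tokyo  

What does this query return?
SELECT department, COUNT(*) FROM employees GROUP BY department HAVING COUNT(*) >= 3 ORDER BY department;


Groups with count >= 3:
  Research: 5 -> PASS
  Engineering: 1 -> filtered out
  Finance: 1 -> filtered out
  HR: 1 -> filtered out
  Legal: 2 -> filtered out
  Marketing: 1 -> filtered out
  Sales: 1 -> filtered out


1 groups:
Research, 5


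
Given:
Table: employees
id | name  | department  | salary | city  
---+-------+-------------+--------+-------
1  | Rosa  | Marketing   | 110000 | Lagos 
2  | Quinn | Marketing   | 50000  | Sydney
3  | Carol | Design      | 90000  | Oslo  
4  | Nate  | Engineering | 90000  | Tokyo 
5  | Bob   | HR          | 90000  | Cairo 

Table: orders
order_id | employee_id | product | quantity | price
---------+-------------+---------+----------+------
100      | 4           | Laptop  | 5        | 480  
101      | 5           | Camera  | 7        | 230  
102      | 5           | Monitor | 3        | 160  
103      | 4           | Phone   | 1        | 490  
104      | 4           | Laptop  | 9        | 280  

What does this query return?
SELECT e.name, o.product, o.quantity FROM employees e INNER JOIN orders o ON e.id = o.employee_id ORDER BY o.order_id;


Joining employees.id = orders.employee_id:
  employee Nate (id=4) -> order Laptop
  employee Bob (id=5) -> order Camera
  employee Bob (id=5) -> order Monitor
  employee Nate (id=4) -> order Phone
  employee Nate (id=4) -> order Laptop


5 rows:
Nate, Laptop, 5
Bob, Camera, 7
Bob, Monitor, 3
Nate, Phone, 1
Nate, Laptop, 9


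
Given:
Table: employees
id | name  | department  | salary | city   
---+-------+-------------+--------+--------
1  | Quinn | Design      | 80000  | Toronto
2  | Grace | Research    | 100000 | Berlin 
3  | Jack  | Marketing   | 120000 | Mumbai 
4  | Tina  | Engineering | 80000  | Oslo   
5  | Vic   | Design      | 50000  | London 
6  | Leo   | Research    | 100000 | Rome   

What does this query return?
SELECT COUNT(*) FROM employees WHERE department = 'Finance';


Counting rows where department = 'Finance'


0


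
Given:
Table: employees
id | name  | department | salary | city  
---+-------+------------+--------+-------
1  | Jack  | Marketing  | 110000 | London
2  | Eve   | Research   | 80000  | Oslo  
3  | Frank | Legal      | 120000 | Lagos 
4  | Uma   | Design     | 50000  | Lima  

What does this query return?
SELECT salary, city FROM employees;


Projecting columns: salary, city

4 rows:
110000, London
80000, Oslo
120000, Lagos
50000, Lima


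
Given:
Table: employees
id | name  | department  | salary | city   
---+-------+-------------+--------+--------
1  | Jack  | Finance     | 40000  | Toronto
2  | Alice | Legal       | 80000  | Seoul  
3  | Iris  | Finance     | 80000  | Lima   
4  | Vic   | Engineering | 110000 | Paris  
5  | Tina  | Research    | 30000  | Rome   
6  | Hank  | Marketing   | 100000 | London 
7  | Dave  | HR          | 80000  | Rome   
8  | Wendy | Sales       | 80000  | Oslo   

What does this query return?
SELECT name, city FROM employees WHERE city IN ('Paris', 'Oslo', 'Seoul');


Filtering: city IN ('Paris', 'Oslo', 'Seoul')
Matching: 3 rows

3 rows:
Alice, Seoul
Vic, Paris
Wendy, Oslo


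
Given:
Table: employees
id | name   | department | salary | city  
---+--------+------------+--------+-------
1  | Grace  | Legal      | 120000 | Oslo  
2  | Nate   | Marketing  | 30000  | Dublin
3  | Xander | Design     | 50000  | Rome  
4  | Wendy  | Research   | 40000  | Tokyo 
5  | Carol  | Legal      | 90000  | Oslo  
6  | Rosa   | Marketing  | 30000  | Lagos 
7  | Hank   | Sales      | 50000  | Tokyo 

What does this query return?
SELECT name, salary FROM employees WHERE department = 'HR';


Filtering: department = 'HR'
Matching rows: 0

Empty result set (0 rows)


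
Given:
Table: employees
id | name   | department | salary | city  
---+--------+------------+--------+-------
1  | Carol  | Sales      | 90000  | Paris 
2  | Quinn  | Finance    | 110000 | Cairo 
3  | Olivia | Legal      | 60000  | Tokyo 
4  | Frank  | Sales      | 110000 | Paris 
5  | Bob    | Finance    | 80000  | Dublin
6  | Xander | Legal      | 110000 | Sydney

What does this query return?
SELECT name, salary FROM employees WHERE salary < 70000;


Filtering: salary < 70000
Matching: 1 rows

1 rows:
Olivia, 60000


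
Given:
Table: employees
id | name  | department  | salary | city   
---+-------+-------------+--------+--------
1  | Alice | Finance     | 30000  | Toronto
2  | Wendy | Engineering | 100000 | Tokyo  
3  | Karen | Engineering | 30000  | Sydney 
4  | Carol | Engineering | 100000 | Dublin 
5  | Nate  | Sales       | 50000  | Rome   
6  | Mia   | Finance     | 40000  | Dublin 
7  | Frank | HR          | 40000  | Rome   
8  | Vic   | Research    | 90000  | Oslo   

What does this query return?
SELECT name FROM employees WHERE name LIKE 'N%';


LIKE 'N%' matches names starting with 'N'
Matching: 1

1 rows:
Nate


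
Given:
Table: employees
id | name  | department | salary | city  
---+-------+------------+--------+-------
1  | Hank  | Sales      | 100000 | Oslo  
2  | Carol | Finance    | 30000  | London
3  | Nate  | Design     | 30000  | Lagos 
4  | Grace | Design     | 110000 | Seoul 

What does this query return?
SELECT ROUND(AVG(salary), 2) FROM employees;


SUM(salary) = 270000
COUNT = 4
ROUND(AVG, 2) = ROUND(270000 / 4, 2) = 67500.0

67500.0


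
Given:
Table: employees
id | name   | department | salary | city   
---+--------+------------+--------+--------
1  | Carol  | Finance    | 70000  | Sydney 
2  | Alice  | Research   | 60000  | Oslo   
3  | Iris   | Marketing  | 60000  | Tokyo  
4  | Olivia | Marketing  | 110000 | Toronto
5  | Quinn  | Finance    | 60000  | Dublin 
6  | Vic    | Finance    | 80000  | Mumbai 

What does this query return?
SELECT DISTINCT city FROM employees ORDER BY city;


All 'city' values (row order): Sydney, Oslo, Tokyo, Toronto, Dublin, Mumbai
Removing duplicates leaves 6 unique value(s).

6 values:
Dublin
Mumbai
Oslo
Sydney
Tokyo
Toronto


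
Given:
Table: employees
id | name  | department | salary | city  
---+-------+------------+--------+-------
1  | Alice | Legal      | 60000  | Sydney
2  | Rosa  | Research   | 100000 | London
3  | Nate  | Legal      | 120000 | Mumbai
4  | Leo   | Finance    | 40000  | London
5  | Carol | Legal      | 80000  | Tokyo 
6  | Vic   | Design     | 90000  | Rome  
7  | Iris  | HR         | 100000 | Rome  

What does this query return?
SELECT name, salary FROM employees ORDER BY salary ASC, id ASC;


Sorting by salary ASC, then id ASC for ties

7 rows:
Leo, 40000
Alice, 60000
Carol, 80000
Vic, 90000
Rosa, 100000
Iris, 100000
Nate, 120000


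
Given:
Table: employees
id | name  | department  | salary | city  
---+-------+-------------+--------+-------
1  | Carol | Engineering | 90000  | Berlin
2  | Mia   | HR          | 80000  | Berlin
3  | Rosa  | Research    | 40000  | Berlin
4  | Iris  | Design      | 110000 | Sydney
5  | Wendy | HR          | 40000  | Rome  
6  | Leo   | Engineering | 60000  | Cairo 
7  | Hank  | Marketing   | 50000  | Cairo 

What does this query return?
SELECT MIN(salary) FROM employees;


Salaries: 90000, 80000, 40000, 110000, 40000, 60000, 50000
MIN = 40000

40000


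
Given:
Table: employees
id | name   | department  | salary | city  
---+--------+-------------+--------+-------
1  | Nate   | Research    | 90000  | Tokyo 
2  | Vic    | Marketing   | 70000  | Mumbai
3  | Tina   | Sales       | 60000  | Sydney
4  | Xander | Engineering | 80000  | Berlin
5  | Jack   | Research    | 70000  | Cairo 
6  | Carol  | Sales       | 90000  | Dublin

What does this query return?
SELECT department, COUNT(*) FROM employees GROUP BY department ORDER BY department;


Assigning each row to its department group:
  Nate -> Research
  Vic -> Marketing
  Tina -> Sales
  Xander -> Engineering
  Jack -> Research
  Carol -> Sales


4 groups:
Engineering, 1
Marketing, 1
Research, 2
Sales, 2


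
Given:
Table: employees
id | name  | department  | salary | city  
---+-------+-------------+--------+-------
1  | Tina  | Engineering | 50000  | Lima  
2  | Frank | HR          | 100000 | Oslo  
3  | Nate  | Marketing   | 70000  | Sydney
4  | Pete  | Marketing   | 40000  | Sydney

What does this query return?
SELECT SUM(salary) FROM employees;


SUM(salary) = 50000 + 100000 + 70000 + 40000 = 260000

260000


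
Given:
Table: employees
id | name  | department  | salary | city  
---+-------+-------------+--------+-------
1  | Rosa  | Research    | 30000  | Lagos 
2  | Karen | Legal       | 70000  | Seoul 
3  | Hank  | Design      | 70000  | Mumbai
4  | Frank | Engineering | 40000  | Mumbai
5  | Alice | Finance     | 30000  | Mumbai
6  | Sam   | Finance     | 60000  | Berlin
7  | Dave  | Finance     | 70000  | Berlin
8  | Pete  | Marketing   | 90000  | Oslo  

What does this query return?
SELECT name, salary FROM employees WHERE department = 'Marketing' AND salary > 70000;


Filtering: department = 'Marketing' AND salary > 70000
Matching: 1 rows

1 rows:
Pete, 90000


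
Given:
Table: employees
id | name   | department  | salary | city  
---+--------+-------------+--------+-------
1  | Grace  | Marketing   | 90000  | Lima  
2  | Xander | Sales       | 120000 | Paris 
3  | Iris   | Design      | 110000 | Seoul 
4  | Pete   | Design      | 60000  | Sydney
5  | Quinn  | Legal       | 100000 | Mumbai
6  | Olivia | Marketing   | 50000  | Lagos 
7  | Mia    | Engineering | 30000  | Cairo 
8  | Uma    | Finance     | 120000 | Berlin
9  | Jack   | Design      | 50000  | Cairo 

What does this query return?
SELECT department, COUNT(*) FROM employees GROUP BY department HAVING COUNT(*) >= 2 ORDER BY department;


Groups with count >= 2:
  Design: 3 -> PASS
  Marketing: 2 -> PASS
  Engineering: 1 -> filtered out
  Finance: 1 -> filtered out
  Legal: 1 -> filtered out
  Sales: 1 -> filtered out


2 groups:
Design, 3
Marketing, 2


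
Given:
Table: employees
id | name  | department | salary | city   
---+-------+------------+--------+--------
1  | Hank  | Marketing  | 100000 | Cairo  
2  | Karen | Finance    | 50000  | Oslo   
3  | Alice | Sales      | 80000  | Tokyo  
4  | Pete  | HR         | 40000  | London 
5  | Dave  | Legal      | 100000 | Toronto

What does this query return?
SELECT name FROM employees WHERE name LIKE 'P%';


LIKE 'P%' matches names starting with 'P'
Matching: 1

1 rows:
Pete


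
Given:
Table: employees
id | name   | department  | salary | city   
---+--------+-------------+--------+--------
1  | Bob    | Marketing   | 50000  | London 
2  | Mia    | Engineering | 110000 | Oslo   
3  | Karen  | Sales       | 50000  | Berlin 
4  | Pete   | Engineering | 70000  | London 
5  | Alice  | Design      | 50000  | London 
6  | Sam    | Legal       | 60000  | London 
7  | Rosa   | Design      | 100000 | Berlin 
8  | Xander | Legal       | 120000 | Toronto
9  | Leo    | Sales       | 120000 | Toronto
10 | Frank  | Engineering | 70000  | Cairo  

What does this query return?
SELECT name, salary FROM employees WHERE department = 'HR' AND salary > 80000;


Filtering: department = 'HR' AND salary > 80000
Matching: 0 rows

Empty result set (0 rows)


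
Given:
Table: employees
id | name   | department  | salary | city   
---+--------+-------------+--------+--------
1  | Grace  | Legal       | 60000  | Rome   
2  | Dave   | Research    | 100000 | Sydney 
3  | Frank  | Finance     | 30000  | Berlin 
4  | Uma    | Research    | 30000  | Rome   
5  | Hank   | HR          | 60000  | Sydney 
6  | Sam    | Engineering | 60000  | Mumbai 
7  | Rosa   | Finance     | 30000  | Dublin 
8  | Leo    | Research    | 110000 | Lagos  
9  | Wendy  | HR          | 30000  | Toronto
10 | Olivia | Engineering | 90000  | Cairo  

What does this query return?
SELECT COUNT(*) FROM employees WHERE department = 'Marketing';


Counting rows where department = 'Marketing'


0


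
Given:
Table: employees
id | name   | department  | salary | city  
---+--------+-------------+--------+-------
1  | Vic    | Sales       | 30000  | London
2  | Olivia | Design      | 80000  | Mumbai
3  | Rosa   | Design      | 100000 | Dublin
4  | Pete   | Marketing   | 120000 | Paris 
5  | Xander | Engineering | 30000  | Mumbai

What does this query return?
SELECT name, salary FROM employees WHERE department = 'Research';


Filtering: department = 'Research'
Matching rows: 0

Empty result set (0 rows)


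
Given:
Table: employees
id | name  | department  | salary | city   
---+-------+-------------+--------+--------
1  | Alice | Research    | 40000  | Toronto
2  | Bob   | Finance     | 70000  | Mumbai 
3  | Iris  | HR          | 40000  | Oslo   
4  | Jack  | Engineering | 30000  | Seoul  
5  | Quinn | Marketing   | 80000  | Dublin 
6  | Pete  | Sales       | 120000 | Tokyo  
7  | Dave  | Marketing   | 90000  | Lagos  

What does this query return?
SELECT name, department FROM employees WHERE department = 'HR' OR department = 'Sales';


Filtering: department = 'HR' OR 'Sales'
Matching: 2 rows

2 rows:
Iris, HR
Pete, Sales


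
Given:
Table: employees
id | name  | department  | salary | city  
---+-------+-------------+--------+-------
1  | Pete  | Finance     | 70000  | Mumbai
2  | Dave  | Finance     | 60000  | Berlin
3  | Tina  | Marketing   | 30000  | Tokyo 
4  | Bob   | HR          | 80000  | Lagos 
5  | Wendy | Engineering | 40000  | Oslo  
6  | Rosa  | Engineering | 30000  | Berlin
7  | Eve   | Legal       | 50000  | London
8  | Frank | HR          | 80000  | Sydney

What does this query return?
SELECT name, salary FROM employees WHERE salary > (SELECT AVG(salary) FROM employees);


Subquery: AVG(salary) = 55000.0
Filtering: salary > 55000.0
  Pete (70000) -> MATCH
  Dave (60000) -> MATCH
  Bob (80000) -> MATCH
  Frank (80000) -> MATCH


4 rows:
Pete, 70000
Dave, 60000
Bob, 80000
Frank, 80000


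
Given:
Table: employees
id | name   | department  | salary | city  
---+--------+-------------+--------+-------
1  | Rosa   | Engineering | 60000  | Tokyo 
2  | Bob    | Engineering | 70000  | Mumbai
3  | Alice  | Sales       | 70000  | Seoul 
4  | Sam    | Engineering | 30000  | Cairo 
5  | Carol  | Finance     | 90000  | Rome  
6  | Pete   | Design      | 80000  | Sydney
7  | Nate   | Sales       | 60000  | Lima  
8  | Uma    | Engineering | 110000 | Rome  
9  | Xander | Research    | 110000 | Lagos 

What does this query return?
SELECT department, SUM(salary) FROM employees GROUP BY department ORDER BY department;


Summing salary within each department:
  Design: 80000 = 80000
  Engineering: 60000 + 70000 + 30000 + 110000 = 270000
  Finance: 90000 = 90000
  Research: 110000 = 110000
  Sales: 70000 + 60000 = 130000


5 groups:
Design, 80000
Engineering, 270000
Finance, 90000
Research, 110000
Sales, 130000


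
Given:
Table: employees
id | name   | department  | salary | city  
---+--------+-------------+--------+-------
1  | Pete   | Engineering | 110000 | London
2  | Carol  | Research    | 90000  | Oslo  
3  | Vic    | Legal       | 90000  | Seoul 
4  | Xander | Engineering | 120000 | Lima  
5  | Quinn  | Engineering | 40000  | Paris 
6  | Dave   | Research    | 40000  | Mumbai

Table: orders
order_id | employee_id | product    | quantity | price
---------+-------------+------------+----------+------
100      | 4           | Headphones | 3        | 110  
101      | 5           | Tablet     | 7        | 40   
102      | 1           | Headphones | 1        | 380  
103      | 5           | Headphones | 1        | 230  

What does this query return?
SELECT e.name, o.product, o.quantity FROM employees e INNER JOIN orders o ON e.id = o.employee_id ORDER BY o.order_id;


Joining employees.id = orders.employee_id:
  employee Xander (id=4) -> order Headphones
  employee Quinn (id=5) -> order Tablet
  employee Pete (id=1) -> order Headphones
  employee Quinn (id=5) -> order Headphones


4 rows:
Xander, Headphones, 3
Quinn, Tablet, 7
Pete, Headphones, 1
Quinn, Headphones, 1


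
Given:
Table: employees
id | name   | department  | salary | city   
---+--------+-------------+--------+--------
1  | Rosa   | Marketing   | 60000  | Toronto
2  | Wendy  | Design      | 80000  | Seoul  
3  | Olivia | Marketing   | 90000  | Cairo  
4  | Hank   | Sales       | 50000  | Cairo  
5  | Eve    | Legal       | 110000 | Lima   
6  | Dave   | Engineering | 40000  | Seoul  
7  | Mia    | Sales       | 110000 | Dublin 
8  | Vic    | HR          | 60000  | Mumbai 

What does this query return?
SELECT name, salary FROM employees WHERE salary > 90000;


Filtering: salary > 90000
Matching: 2 rows

2 rows:
Eve, 110000
Mia, 110000


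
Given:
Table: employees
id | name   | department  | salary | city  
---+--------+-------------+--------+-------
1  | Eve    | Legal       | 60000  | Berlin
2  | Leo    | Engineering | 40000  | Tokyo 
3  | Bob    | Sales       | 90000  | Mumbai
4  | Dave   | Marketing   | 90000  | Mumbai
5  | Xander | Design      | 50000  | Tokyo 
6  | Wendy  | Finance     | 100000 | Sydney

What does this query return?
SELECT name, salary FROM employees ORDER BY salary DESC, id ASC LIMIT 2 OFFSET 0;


Sort by salary DESC (id ASC tiebreak), then skip 0 and take 2
Rows 1 through 2

2 rows:
Wendy, 100000
Bob, 90000


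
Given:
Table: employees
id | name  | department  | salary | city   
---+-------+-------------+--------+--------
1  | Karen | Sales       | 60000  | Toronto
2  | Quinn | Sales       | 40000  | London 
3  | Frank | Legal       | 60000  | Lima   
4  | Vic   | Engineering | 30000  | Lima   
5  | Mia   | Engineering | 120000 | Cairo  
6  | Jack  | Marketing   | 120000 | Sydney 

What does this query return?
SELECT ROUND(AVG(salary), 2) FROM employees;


SUM(salary) = 430000
COUNT = 6
ROUND(AVG, 2) = ROUND(430000 / 6, 2) = 71666.67

71666.67


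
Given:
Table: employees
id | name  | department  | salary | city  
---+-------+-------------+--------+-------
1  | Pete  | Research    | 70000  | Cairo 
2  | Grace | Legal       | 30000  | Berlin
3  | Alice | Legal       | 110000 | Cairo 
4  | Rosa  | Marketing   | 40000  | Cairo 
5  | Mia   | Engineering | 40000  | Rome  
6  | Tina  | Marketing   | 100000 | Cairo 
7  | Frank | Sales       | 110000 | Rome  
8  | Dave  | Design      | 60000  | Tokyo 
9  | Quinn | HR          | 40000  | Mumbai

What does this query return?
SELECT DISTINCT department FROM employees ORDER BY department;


All 'department' values (row order): Research, Legal, Legal, Marketing, Engineering, Marketing, Sales, Design, HR
Removing duplicates leaves 7 unique value(s).

7 values:
Design
Engineering
HR
Legal
Marketing
Research
Sales
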